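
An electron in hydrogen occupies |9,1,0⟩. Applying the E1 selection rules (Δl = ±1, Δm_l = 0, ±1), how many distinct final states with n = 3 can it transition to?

E1 requires Δl = ±1, so l_f ∈ {0, 2}; with 0 ≤ l_f ≤ n_f−1 = 2, the allowed l_f values are {0, 2}.
For l_f = 0: m_f ∈ {m_i−1, m_i, m_i+1} ∩ [−0, 0] = {0} → 1 state.
For l_f = 2: m_f ∈ {m_i−1, m_i, m_i+1} ∩ [−2, 2] = {-1, 0, 1} → 3 states.
Total: 4.

4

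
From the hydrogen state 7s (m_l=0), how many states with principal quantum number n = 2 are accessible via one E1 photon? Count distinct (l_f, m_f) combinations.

3

E1 requires Δl = ±1, so l_f ∈ {-1, 1}; with 0 ≤ l_f ≤ n_f−1 = 1, the allowed l_f values are {1}.
For l_f = 1: m_f ∈ {m_i−1, m_i, m_i+1} ∩ [−1, 1] = {-1, 0, 1} → 3 states.
Total: 3.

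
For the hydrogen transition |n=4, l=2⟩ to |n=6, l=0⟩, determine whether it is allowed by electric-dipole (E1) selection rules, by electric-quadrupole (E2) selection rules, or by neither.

E2

Δl = 0 − 2 = -2; l_i + l_f = 2.
E1 (Δl = ±1): not satisfied.
E2 (Δl = 0,±2, l_i+l_f ≥ 2): satisfied.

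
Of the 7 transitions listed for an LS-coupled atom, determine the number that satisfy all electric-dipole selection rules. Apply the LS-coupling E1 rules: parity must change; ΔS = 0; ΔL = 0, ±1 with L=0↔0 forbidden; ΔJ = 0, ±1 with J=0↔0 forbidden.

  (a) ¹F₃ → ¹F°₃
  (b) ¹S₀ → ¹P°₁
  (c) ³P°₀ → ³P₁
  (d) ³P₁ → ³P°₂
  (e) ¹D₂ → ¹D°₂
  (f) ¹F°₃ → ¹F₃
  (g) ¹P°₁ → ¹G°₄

6

(a) allowed
(b) allowed
(c) allowed
(d) allowed
(e) allowed
(f) allowed
(g) forbidden (parity, ΔL, ΔJ fail)
Total allowed: 6 of 7.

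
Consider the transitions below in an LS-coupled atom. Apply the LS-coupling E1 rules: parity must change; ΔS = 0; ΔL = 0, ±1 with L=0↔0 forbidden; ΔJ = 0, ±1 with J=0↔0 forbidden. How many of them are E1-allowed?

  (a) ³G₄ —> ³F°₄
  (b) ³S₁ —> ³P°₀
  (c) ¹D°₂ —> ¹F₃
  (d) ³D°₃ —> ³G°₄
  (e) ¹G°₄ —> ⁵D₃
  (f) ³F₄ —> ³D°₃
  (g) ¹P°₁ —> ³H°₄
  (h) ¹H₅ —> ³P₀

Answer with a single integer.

4

(a) allowed
(b) allowed
(c) allowed
(d) forbidden (parity, ΔL fail)
(e) forbidden (ΔS, ΔL fail)
(f) allowed
(g) forbidden (parity, ΔS, ΔL, ΔJ fail)
(h) forbidden (parity, ΔS, ΔL, ΔJ fail)
Total allowed: 4 of 8.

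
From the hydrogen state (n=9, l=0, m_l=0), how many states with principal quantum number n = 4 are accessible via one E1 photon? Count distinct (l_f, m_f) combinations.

3

E1 requires Δl = ±1, so l_f ∈ {-1, 1}; with 0 ≤ l_f ≤ n_f−1 = 3, the allowed l_f values are {1}.
For l_f = 1: m_f ∈ {m_i−1, m_i, m_i+1} ∩ [−1, 1] = {-1, 0, 1} → 3 states.
Total: 3.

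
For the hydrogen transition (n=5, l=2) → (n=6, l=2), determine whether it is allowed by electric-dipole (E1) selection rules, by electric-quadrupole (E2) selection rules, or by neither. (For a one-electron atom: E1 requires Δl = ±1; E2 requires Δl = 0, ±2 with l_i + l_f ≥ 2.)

Δl = 2 − 2 = +0; l_i + l_f = 4.
E1 (Δl = ±1): not satisfied.
E2 (Δl = 0,±2, l_i+l_f ≥ 2): satisfied.

E2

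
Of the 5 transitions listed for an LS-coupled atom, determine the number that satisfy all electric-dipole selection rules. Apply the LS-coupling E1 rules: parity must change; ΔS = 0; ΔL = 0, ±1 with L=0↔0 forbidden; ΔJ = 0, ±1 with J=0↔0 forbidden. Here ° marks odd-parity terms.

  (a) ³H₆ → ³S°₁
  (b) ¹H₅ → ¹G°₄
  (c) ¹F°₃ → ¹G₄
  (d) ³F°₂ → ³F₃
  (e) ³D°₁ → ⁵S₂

3

(a) forbidden (ΔL, ΔJ fail)
(b) allowed
(c) allowed
(d) allowed
(e) forbidden (ΔS, ΔL fail)
Total allowed: 3 of 5.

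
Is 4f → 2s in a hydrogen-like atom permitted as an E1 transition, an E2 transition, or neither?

Δl = 0 − 3 = -3; l_i + l_f = 3.
E1 (Δl = ±1): not satisfied.
E2 (Δl = 0,±2, l_i+l_f ≥ 2): not satisfied.

neither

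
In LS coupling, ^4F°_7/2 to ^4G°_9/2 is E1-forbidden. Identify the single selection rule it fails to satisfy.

parity

Parity must change: odd → odd — ✗.
ΔS = 0: S: 3/2 → 3/2 — ✓.
ΔL = 0, ±1 (not L=0↔0): L: 3 → 4, ΔL = +1 — ✓.
ΔJ = 0, ±1 (not J=0↔0): J: 7/2 → 9/2, ΔJ = +1 — ✓.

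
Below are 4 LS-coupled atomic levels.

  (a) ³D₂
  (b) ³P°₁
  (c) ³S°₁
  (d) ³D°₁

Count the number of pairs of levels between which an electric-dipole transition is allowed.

2

(a)–(b): allowed.
(a)–(c): forbidden (ΔL).
(a)–(d): allowed.
(b)–(c): forbidden (parity).
(b)–(d): forbidden (parity).
(c)–(d): forbidden (parity, ΔL).
Allowed pairs: 2 of 6.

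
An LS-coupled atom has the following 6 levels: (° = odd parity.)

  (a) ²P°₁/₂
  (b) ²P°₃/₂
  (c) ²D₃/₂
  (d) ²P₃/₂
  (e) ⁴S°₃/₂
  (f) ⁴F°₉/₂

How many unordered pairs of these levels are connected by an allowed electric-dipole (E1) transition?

4

(a)–(b): forbidden (parity).
(a)–(c): allowed.
(a)–(d): allowed.
(a)–(e): forbidden (parity, ΔS).
(a)–(f): forbidden (parity, ΔS, ΔL, ΔJ).
(b)–(c): allowed.
(b)–(d): allowed.
(b)–(e): forbidden (parity, ΔS).
(b)–(f): forbidden (parity, ΔS, ΔL, ΔJ).
(c)–(d): forbidden (parity).
(c)–(e): forbidden (ΔS, ΔL).
(c)–(f): forbidden (ΔS, ΔJ).
(d)–(e): forbidden (ΔS).
(d)–(f): forbidden (ΔS, ΔL, ΔJ).
(e)–(f): forbidden (parity, ΔL, ΔJ).
Allowed pairs: 4 of 15.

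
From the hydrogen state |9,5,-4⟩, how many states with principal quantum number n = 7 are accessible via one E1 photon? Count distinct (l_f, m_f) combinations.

5

E1 requires Δl = ±1, so l_f ∈ {4, 6}; with 0 ≤ l_f ≤ n_f−1 = 6, the allowed l_f values are {4, 6}.
For l_f = 4: m_f ∈ {m_i−1, m_i, m_i+1} ∩ [−4, 4] = {-4, -3} → 2 states.
For l_f = 6: m_f ∈ {m_i−1, m_i, m_i+1} ∩ [−6, 6] = {-5, -4, -3} → 3 states.
Total: 5.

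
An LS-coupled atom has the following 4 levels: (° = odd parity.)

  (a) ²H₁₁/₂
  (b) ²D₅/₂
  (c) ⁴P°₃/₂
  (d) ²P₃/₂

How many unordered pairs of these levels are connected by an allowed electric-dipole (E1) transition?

0

(a)–(b): forbidden (parity, ΔL, ΔJ).
(a)–(c): forbidden (ΔS, ΔL, ΔJ).
(a)–(d): forbidden (parity, ΔL, ΔJ).
(b)–(c): forbidden (ΔS).
(b)–(d): forbidden (parity).
(c)–(d): forbidden (ΔS).
Allowed pairs: 0 of 6.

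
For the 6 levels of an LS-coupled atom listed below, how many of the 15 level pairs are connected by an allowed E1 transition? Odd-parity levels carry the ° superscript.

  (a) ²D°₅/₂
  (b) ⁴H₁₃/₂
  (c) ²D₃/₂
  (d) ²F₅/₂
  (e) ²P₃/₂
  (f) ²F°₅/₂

(a)–(b): forbidden (ΔS, ΔL, ΔJ).
(a)–(c): allowed.
(a)–(d): allowed.
(a)–(e): allowed.
(a)–(f): forbidden (parity).
(b)–(c): forbidden (parity, ΔS, ΔL, ΔJ).
(b)–(d): forbidden (parity, ΔS, ΔL, ΔJ).
(b)–(e): forbidden (parity, ΔS, ΔL, ΔJ).
(b)–(f): forbidden (ΔS, ΔL, ΔJ).
(c)–(d): forbidden (parity).
(c)–(e): forbidden (parity).
(c)–(f): allowed.
(d)–(e): forbidden (parity, ΔL).
(d)–(f): allowed.
(e)–(f): forbidden (ΔL).
Allowed pairs: 5 of 15.

5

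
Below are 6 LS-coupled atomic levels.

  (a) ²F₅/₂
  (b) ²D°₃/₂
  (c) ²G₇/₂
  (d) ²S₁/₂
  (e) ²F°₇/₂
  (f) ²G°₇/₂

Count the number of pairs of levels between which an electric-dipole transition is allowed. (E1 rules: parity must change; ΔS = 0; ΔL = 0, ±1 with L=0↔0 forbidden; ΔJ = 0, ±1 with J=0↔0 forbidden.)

(a)–(b): allowed.
(a)–(c): forbidden (parity).
(a)–(d): forbidden (parity, ΔL, ΔJ).
(a)–(e): allowed.
(a)–(f): allowed.
(b)–(c): forbidden (ΔL, ΔJ).
(b)–(d): forbidden (ΔL).
(b)–(e): forbidden (parity, ΔJ).
(b)–(f): forbidden (parity, ΔL, ΔJ).
(c)–(d): forbidden (parity, ΔL, ΔJ).
(c)–(e): allowed.
(c)–(f): allowed.
(d)–(e): forbidden (ΔL, ΔJ).
(d)–(f): forbidden (ΔL, ΔJ).
(e)–(f): forbidden (parity).
Allowed pairs: 5 of 15.

5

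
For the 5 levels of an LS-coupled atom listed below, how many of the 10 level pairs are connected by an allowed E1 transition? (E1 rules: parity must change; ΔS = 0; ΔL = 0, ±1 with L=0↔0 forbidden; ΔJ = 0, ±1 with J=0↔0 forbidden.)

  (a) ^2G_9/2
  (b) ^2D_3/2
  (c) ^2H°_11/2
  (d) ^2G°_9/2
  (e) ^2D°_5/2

(a)–(b): forbidden (parity, ΔL, ΔJ).
(a)–(c): allowed.
(a)–(d): allowed.
(a)–(e): forbidden (ΔL, ΔJ).
(b)–(c): forbidden (ΔL, ΔJ).
(b)–(d): forbidden (ΔL, ΔJ).
(b)–(e): allowed.
(c)–(d): forbidden (parity).
(c)–(e): forbidden (parity, ΔL, ΔJ).
(d)–(e): forbidden (parity, ΔL, ΔJ).
Allowed pairs: 3 of 10.

3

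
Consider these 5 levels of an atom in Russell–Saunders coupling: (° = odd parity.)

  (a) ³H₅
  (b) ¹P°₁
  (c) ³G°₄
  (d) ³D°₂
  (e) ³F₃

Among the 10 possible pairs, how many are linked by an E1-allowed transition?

3

(a)–(b): forbidden (ΔS, ΔL, ΔJ).
(a)–(c): allowed.
(a)–(d): forbidden (ΔL, ΔJ).
(a)–(e): forbidden (parity, ΔL, ΔJ).
(b)–(c): forbidden (parity, ΔS, ΔL, ΔJ).
(b)–(d): forbidden (parity, ΔS).
(b)–(e): forbidden (ΔS, ΔL, ΔJ).
(c)–(d): forbidden (parity, ΔL, ΔJ).
(c)–(e): allowed.
(d)–(e): allowed.
Allowed pairs: 3 of 10.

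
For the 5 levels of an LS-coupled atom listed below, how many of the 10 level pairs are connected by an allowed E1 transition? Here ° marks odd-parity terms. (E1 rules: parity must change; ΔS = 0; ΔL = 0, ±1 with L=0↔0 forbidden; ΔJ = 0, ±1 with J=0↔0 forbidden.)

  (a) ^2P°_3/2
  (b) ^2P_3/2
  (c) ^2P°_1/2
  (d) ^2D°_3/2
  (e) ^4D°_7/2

(a)–(b): allowed.
(a)–(c): forbidden (parity).
(a)–(d): forbidden (parity).
(a)–(e): forbidden (parity, ΔS, ΔJ).
(b)–(c): allowed.
(b)–(d): allowed.
(b)–(e): forbidden (ΔS, ΔJ).
(c)–(d): forbidden (parity).
(c)–(e): forbidden (parity, ΔS, ΔJ).
(d)–(e): forbidden (parity, ΔS, ΔJ).
Allowed pairs: 3 of 10.

3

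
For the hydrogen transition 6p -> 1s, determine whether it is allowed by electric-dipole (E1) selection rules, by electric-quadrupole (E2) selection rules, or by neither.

Δl = 0 − 1 = -1; l_i + l_f = 1.
E1 (Δl = ±1): satisfied.
E2 (Δl = 0,±2, l_i+l_f ≥ 2): not satisfied.

E1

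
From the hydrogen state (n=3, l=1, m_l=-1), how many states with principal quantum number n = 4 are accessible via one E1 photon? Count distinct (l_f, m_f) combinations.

E1 requires Δl = ±1, so l_f ∈ {0, 2}; with 0 ≤ l_f ≤ n_f−1 = 3, the allowed l_f values are {0, 2}.
For l_f = 0: m_f ∈ {m_i−1, m_i, m_i+1} ∩ [−0, 0] = {0} → 1 state.
For l_f = 2: m_f ∈ {m_i−1, m_i, m_i+1} ∩ [−2, 2] = {-2, -1, 0} → 3 states.
Total: 4.

4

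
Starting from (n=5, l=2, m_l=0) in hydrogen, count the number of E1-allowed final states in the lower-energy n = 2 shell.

3

E1 requires Δl = ±1, so l_f ∈ {1, 3}; with 0 ≤ l_f ≤ n_f−1 = 1, the allowed l_f values are {1}.
For l_f = 1: m_f ∈ {m_i−1, m_i, m_i+1} ∩ [−1, 1] = {-1, 0, 1} → 3 states.
Total: 3.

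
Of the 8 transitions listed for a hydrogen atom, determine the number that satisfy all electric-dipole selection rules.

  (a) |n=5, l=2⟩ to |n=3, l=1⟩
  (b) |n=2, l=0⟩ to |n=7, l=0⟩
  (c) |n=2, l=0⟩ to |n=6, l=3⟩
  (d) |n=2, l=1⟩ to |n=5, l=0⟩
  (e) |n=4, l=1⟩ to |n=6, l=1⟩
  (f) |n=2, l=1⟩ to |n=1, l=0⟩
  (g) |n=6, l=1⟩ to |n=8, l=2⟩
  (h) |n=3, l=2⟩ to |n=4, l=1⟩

5

(a) allowed
(b) forbidden — Δl = +0 (E1 requires Δl = ±1)
(c) forbidden — Δl = +3 (E1 requires Δl = ±1)
(d) allowed
(e) forbidden — Δl = +0 (E1 requires Δl = ±1)
(f) allowed
(g) allowed
(h) allowed
Total allowed: 5 of 8.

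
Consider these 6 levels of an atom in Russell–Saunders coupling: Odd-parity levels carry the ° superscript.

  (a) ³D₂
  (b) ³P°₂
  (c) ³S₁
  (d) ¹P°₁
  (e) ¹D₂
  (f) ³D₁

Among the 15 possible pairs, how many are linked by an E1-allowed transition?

4

(a)–(b): allowed.
(a)–(c): forbidden (parity, ΔL).
(a)–(d): forbidden (ΔS).
(a)–(e): forbidden (parity, ΔS).
(a)–(f): forbidden (parity).
(b)–(c): allowed.
(b)–(d): forbidden (parity, ΔS).
(b)–(e): forbidden (ΔS).
(b)–(f): allowed.
(c)–(d): forbidden (ΔS).
(c)–(e): forbidden (parity, ΔS, ΔL).
(c)–(f): forbidden (parity, ΔL).
(d)–(e): allowed.
(d)–(f): forbidden (ΔS).
(e)–(f): forbidden (parity, ΔS).
Allowed pairs: 4 of 15.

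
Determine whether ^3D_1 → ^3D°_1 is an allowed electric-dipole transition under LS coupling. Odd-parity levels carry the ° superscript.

allowed

Initial level: S=1, L=2, J=1, parity even. Final level: S=1, L=2, J=1, parity odd.
ΔL = 0, ±1 (not L=0↔0): L: 2 → 2, ΔL = +0 — ok.
ΔJ = 0, ±1 (not J=0↔0): J: 1 → 1, ΔJ = +0 — ok.
ΔS = 0: S: 1 → 1 — ok.
Parity must change: even → odd — ok.
All four E1 rules are satisfied.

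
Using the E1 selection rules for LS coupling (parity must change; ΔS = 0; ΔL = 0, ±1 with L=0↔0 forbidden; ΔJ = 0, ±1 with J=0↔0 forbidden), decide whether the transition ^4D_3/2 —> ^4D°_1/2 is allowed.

allowed

Initial level: S=3/2, L=2, J=3/2, parity even. Final level: S=3/2, L=2, J=1/2, parity odd.
ΔJ = 0, ±1 (not J=0↔0): J: 3/2 → 1/2, ΔJ = -1 — ✓.
ΔS = 0: S: 3/2 → 3/2 — ✓.
Parity must change: even → odd — ✓.
ΔL = 0, ±1 (not L=0↔0): L: 2 → 2, ΔL = +0 — ✓.
All four E1 rules are satisfied.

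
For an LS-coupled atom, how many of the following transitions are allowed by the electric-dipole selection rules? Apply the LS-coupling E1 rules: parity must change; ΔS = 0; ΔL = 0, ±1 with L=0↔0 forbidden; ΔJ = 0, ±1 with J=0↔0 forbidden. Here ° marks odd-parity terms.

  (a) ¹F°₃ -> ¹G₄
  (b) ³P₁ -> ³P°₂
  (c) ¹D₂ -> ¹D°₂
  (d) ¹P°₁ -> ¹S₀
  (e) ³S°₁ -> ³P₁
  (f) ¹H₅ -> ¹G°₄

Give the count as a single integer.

(a) allowed
(b) allowed
(c) allowed
(d) allowed
(e) allowed
(f) allowed
Total allowed: 6 of 6.

6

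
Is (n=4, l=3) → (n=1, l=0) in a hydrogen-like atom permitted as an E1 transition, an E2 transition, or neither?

Δl = 0 − 3 = -3; l_i + l_f = 3.
E1 (Δl = ±1): not satisfied.
E2 (Δl = 0,±2, l_i+l_f ≥ 2): not satisfied.

neither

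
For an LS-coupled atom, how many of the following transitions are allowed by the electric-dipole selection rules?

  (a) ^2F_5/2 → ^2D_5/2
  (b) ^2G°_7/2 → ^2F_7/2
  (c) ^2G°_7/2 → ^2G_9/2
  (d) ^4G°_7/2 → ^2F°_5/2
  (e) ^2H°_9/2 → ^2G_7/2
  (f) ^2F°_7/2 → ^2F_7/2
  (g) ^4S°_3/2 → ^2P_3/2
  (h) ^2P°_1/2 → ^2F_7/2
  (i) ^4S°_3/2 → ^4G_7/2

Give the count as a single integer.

(a) forbidden (parity fails)
(b) allowed
(c) allowed
(d) forbidden (parity, ΔS fail)
(e) allowed
(f) allowed
(g) forbidden (ΔS fails)
(h) forbidden (ΔL, ΔJ fail)
(i) forbidden (ΔL, ΔJ fail)
Total allowed: 4 of 9.

4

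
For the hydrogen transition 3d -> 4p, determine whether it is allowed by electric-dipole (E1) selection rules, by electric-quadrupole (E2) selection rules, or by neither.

E1

Δl = 1 − 2 = -1; l_i + l_f = 3.
E1 (Δl = ±1): satisfied.
E2 (Δl = 0,±2, l_i+l_f ≥ 2): not satisfied.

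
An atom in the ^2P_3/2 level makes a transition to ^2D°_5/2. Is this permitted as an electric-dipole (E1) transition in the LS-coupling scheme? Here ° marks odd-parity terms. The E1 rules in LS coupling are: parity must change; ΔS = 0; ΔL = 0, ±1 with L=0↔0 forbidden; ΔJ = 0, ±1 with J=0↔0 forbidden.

Parity must change: even → odd — passes.
ΔJ = 0, ±1 (not J=0↔0): J: 3/2 → 5/2, ΔJ = +1 — passes.
ΔS = 0: S: 1/2 → 1/2 — passes.
ΔL = 0, ±1 (not L=0↔0): L: 1 → 2, ΔL = +1 — passes.
All four E1 rules are satisfied.

allowed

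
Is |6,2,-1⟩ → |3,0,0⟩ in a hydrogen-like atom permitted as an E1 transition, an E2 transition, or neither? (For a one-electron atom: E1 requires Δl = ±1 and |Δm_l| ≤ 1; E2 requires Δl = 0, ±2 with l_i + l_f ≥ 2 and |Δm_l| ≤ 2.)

Δl = 0 − 2 = -2; l_i + l_f = 2.
Δm_l = +1.
E1 (Δl = ±1, |Δm_l| ≤ 1): not satisfied.
E2 (Δl = 0,±2, l_i+l_f ≥ 2, |Δm_l| ≤ 2): satisfied.

E2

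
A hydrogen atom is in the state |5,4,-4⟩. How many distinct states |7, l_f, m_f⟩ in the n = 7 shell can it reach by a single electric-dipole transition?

E1 requires Δl = ±1, so l_f ∈ {3, 5}; with 0 ≤ l_f ≤ n_f−1 = 6, the allowed l_f values are {3, 5}.
For l_f = 3: m_f ∈ {m_i−1, m_i, m_i+1} ∩ [−3, 3] = {-3} → 1 state.
For l_f = 5: m_f ∈ {m_i−1, m_i, m_i+1} ∩ [−5, 5] = {-5, -4, -3} → 3 states.
Total: 4.

4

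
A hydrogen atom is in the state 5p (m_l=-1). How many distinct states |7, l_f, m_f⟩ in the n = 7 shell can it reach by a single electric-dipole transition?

E1 requires Δl = ±1, so l_f ∈ {0, 2}; with 0 ≤ l_f ≤ n_f−1 = 6, the allowed l_f values are {0, 2}.
For l_f = 0: m_f ∈ {m_i−1, m_i, m_i+1} ∩ [−0, 0] = {0} → 1 state.
For l_f = 2: m_f ∈ {m_i−1, m_i, m_i+1} ∩ [−2, 2] = {-2, -1, 0} → 3 states.
Total: 4.

4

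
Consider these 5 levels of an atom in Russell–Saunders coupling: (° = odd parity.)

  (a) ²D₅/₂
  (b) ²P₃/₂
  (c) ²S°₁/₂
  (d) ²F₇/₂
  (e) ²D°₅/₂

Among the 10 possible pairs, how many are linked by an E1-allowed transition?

4

(a)–(b): forbidden (parity).
(a)–(c): forbidden (ΔL, ΔJ).
(a)–(d): forbidden (parity).
(a)–(e): allowed.
(b)–(c): allowed.
(b)–(d): forbidden (parity, ΔL, ΔJ).
(b)–(e): allowed.
(c)–(d): forbidden (ΔL, ΔJ).
(c)–(e): forbidden (parity, ΔL, ΔJ).
(d)–(e): allowed.
Allowed pairs: 4 of 10.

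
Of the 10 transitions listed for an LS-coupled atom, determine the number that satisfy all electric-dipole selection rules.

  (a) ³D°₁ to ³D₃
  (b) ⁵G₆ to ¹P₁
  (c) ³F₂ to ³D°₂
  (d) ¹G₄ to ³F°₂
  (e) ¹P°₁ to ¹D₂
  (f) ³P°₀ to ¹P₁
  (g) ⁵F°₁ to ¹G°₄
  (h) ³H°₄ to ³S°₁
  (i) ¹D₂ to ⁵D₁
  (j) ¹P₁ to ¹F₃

2

(a) forbidden (ΔJ fails)
(b) forbidden (parity, ΔS, ΔL, ΔJ fail)
(c) allowed
(d) forbidden (ΔS, ΔJ fail)
(e) allowed
(f) forbidden (ΔS fails)
(g) forbidden (parity, ΔS, ΔJ fail)
(h) forbidden (parity, ΔL, ΔJ fail)
(i) forbidden (parity, ΔS fail)
(j) forbidden (parity, ΔL, ΔJ fail)
Total allowed: 2 of 10.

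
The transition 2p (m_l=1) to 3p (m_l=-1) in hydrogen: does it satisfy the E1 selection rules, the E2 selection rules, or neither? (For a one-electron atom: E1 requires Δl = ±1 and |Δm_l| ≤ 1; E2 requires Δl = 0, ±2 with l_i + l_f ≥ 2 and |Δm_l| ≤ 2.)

E2

Δl = 1 − 1 = +0; l_i + l_f = 2.
Δm_l = -2.
E1 (Δl = ±1, |Δm_l| ≤ 1): not satisfied.
E2 (Δl = 0,±2, l_i+l_f ≥ 2, |Δm_l| ≤ 2): satisfied.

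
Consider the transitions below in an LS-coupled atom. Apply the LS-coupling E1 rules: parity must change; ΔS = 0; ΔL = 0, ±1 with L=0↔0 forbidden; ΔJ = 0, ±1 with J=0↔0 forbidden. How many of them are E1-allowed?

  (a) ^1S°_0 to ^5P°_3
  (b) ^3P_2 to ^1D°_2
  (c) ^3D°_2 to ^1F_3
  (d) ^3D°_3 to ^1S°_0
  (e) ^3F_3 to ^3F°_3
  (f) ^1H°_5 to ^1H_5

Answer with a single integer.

2

(a) forbidden (parity, ΔS, ΔJ fail)
(b) forbidden (ΔS fails)
(c) forbidden (ΔS fails)
(d) forbidden (parity, ΔS, ΔL, ΔJ fail)
(e) allowed
(f) allowed
Total allowed: 2 of 6.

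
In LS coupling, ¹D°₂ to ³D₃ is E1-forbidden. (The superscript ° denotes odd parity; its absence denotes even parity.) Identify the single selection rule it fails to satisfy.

Initial level: S=0, L=2, J=2, parity odd. Final level: S=1, L=2, J=3, parity even.
ΔL = 0, ±1 (not L=0↔0): L: 2 → 2, ΔL = +0 — ok.
Parity must change: odd → even — ok.
ΔJ = 0, ±1 (not J=0↔0): J: 2 → 3, ΔJ = +1 — ok.
ΔS = 0: S: 0 → 1 — fails.

the ΔS = 0 rule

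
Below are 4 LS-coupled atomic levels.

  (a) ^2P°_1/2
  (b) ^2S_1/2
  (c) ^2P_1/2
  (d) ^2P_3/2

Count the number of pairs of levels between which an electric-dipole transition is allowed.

3

(a)–(b): allowed.
(a)–(c): allowed.
(a)–(d): allowed.
(b)–(c): forbidden (parity).
(b)–(d): forbidden (parity).
(c)–(d): forbidden (parity).
Allowed pairs: 3 of 6.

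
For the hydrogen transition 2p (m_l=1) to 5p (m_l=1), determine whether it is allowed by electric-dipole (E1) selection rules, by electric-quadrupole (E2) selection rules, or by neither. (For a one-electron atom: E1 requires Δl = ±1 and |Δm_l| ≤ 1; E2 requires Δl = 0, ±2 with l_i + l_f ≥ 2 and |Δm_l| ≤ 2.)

Δl = 1 − 1 = +0; l_i + l_f = 2.
Δm_l = +0.
E1 (Δl = ±1, |Δm_l| ≤ 1): not satisfied.
E2 (Δl = 0,±2, l_i+l_f ≥ 2, |Δm_l| ≤ 2): satisfied.

E2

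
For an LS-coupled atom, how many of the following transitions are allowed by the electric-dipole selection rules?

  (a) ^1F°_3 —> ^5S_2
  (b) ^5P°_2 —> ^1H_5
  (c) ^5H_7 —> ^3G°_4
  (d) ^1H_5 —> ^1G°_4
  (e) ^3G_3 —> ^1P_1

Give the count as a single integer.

(a) forbidden (ΔS, ΔL fail)
(b) forbidden (ΔS, ΔL, ΔJ fail)
(c) forbidden (ΔS, ΔJ fail)
(d) allowed
(e) forbidden (parity, ΔS, ΔL, ΔJ fail)
Total allowed: 1 of 5.

1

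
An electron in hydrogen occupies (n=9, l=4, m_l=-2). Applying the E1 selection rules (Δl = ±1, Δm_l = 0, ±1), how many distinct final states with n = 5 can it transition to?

E1 requires Δl = ±1, so l_f ∈ {3, 5}; with 0 ≤ l_f ≤ n_f−1 = 4, the allowed l_f values are {3}.
For l_f = 3: m_f ∈ {m_i−1, m_i, m_i+1} ∩ [−3, 3] = {-3, -2, -1} → 3 states.
Total: 3.

3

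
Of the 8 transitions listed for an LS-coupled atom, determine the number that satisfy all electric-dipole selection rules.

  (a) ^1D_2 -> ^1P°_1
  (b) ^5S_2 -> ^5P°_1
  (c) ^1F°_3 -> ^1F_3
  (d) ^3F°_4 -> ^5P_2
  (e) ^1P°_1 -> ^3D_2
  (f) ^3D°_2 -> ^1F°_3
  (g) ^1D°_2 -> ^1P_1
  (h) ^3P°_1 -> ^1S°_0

(a) allowed
(b) allowed
(c) allowed
(d) forbidden (ΔS, ΔL, ΔJ fail)
(e) forbidden (ΔS fails)
(f) forbidden (parity, ΔS fail)
(g) allowed
(h) forbidden (parity, ΔS fail)
Total allowed: 4 of 8.

4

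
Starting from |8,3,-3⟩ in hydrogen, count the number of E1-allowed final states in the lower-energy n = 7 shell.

4

E1 requires Δl = ±1, so l_f ∈ {2, 4}; with 0 ≤ l_f ≤ n_f−1 = 6, the allowed l_f values are {2, 4}.
For l_f = 2: m_f ∈ {m_i−1, m_i, m_i+1} ∩ [−2, 2] = {-2} → 1 state.
For l_f = 4: m_f ∈ {m_i−1, m_i, m_i+1} ∩ [−4, 4] = {-4, -3, -2} → 3 states.
Total: 4.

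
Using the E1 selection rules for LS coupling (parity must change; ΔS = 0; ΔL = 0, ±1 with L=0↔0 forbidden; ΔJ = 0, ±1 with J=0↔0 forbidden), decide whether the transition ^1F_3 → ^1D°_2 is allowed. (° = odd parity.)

ΔJ = 0, ±1 (not J=0↔0): J: 3 → 2, ΔJ = -1 — ✓.
ΔL = 0, ±1 (not L=0↔0): L: 3 → 2, ΔL = -1 — ✓.
Parity must change: even → odd — ✓.
ΔS = 0: S: 0 → 0 — ✓.
All four E1 rules are satisfied.

allowed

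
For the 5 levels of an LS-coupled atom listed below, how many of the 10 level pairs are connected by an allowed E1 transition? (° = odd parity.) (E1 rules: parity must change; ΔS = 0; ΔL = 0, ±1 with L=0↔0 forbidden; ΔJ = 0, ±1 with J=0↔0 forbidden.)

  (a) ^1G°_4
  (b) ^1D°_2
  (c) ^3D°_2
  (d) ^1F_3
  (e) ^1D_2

(a)–(b): forbidden (parity, ΔL, ΔJ).
(a)–(c): forbidden (parity, ΔS, ΔL, ΔJ).
(a)–(d): allowed.
(a)–(e): forbidden (ΔL, ΔJ).
(b)–(c): forbidden (parity, ΔS).
(b)–(d): allowed.
(b)–(e): allowed.
(c)–(d): forbidden (ΔS).
(c)–(e): forbidden (ΔS).
(d)–(e): forbidden (parity).
Allowed pairs: 3 of 10.

3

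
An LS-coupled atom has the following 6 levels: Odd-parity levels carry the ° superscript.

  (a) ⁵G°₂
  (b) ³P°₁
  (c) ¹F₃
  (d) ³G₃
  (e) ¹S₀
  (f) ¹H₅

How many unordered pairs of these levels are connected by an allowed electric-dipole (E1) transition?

(a)–(b): forbidden (parity, ΔS, ΔL).
(a)–(c): forbidden (ΔS).
(a)–(d): forbidden (ΔS).
(a)–(e): forbidden (ΔS, ΔL, ΔJ).
(a)–(f): forbidden (ΔS, ΔJ).
(b)–(c): forbidden (ΔS, ΔL, ΔJ).
(b)–(d): forbidden (ΔL, ΔJ).
(b)–(e): forbidden (ΔS).
(b)–(f): forbidden (ΔS, ΔL, ΔJ).
(c)–(d): forbidden (parity, ΔS).
(c)–(e): forbidden (parity, ΔL, ΔJ).
(c)–(f): forbidden (parity, ΔL, ΔJ).
(d)–(e): forbidden (parity, ΔS, ΔL, ΔJ).
(d)–(f): forbidden (parity, ΔS, ΔJ).
(e)–(f): forbidden (parity, ΔL, ΔJ).
Allowed pairs: 0 of 15.

0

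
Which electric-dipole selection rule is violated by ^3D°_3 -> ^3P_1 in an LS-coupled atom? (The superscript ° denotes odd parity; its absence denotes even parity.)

the ΔJ = 0, ±1 rule

Parity must change: odd → even — ok.
ΔS = 0: S: 1 → 1 — ok.
ΔL = 0, ±1 (not L=0↔0): L: 2 → 1, ΔL = -1 — ok.
ΔJ = 0, ±1 (not J=0↔0): J: 3 → 1, ΔJ = -2 — fails.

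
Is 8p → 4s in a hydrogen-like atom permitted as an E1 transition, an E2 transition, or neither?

E1

Δl = 0 − 1 = -1; l_i + l_f = 1.
E1 (Δl = ±1): satisfied.
E2 (Δl = 0,±2, l_i+l_f ≥ 2): not satisfied.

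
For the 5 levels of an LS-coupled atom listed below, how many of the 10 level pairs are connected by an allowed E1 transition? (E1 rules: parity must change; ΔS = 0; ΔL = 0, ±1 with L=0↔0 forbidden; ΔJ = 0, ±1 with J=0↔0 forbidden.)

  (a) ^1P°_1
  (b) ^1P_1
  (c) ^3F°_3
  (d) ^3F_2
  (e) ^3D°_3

3

(a)–(b): allowed.
(a)–(c): forbidden (parity, ΔS, ΔL, ΔJ).
(a)–(d): forbidden (ΔS, ΔL).
(a)–(e): forbidden (parity, ΔS, ΔJ).
(b)–(c): forbidden (ΔS, ΔL, ΔJ).
(b)–(d): forbidden (parity, ΔS, ΔL).
(b)–(e): forbidden (ΔS, ΔJ).
(c)–(d): allowed.
(c)–(e): forbidden (parity).
(d)–(e): allowed.
Allowed pairs: 3 of 10.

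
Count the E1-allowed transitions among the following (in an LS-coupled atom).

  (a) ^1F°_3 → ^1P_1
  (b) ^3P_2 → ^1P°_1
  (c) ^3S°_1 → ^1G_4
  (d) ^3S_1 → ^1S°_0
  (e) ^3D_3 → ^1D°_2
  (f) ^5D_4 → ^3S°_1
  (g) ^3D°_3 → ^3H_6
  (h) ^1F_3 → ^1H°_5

(a) forbidden (ΔL, ΔJ fail)
(b) forbidden (ΔS fails)
(c) forbidden (ΔS, ΔL, ΔJ fail)
(d) forbidden (ΔS, ΔL fail)
(e) forbidden (ΔS fails)
(f) forbidden (ΔS, ΔL, ΔJ fail)
(g) forbidden (ΔL, ΔJ fail)
(h) forbidden (ΔL, ΔJ fail)
Total allowed: 0 of 8.

0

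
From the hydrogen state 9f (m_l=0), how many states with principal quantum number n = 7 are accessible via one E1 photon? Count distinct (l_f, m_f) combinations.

6

E1 requires Δl = ±1, so l_f ∈ {2, 4}; with 0 ≤ l_f ≤ n_f−1 = 6, the allowed l_f values are {2, 4}.
For l_f = 2: m_f ∈ {m_i−1, m_i, m_i+1} ∩ [−2, 2] = {-1, 0, 1} → 3 states.
For l_f = 4: m_f ∈ {m_i−1, m_i, m_i+1} ∩ [−4, 4] = {-1, 0, 1} → 3 states.
Total: 6.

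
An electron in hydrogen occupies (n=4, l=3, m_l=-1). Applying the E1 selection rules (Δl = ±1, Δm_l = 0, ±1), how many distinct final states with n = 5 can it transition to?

6

E1 requires Δl = ±1, so l_f ∈ {2, 4}; with 0 ≤ l_f ≤ n_f−1 = 4, the allowed l_f values are {2, 4}.
For l_f = 2: m_f ∈ {m_i−1, m_i, m_i+1} ∩ [−2, 2] = {-2, -1, 0} → 3 states.
For l_f = 4: m_f ∈ {m_i−1, m_i, m_i+1} ∩ [−4, 4] = {-2, -1, 0} → 3 states.
Total: 6.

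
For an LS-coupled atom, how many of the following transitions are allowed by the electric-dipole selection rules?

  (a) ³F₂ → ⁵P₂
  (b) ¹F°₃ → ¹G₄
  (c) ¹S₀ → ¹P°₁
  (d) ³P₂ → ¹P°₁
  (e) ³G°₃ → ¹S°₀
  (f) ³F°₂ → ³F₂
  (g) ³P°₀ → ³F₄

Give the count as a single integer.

(a) forbidden (parity, ΔS, ΔL fail)
(b) allowed
(c) allowed
(d) forbidden (ΔS fails)
(e) forbidden (parity, ΔS, ΔL, ΔJ fail)
(f) allowed
(g) forbidden (ΔL, ΔJ fail)
Total allowed: 3 of 7.

3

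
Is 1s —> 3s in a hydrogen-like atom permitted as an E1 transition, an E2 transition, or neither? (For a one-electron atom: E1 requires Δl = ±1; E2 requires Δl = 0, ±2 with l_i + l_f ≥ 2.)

Δl = 0 − 0 = +0; l_i + l_f = 0.
E1 (Δl = ±1): not satisfied.
E2 (Δl = 0,±2, l_i+l_f ≥ 2): not satisfied.

neither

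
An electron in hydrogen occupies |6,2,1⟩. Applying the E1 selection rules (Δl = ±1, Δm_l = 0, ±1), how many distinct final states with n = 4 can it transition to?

5

E1 requires Δl = ±1, so l_f ∈ {1, 3}; with 0 ≤ l_f ≤ n_f−1 = 3, the allowed l_f values are {1, 3}.
For l_f = 1: m_f ∈ {m_i−1, m_i, m_i+1} ∩ [−1, 1] = {0, 1} → 2 states.
For l_f = 3: m_f ∈ {m_i−1, m_i, m_i+1} ∩ [−3, 3] = {0, 1, 2} → 3 states.
Total: 5.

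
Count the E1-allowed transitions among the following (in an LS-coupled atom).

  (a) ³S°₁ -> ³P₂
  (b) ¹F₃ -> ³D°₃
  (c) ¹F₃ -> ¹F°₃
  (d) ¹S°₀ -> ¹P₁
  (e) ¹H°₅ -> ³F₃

3

(a) allowed
(b) forbidden (ΔS fails)
(c) allowed
(d) allowed
(e) forbidden (ΔS, ΔL, ΔJ fail)
Total allowed: 3 of 5.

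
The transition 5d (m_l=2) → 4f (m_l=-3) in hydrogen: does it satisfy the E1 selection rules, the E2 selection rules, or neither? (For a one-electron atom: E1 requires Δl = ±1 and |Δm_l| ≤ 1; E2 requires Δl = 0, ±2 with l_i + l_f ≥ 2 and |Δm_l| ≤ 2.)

Δl = 3 − 2 = +1; l_i + l_f = 5.
Δm_l = -5.
E1 (Δl = ±1, |Δm_l| ≤ 1): not satisfied.
E2 (Δl = 0,±2, l_i+l_f ≥ 2, |Δm_l| ≤ 2): not satisfied.

neither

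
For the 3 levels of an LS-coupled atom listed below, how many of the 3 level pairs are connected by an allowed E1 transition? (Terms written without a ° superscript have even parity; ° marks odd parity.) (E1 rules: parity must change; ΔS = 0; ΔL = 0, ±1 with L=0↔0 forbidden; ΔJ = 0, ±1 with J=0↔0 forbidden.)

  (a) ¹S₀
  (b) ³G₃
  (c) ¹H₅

0

(a)–(b): forbidden (parity, ΔS, ΔL, ΔJ).
(a)–(c): forbidden (parity, ΔL, ΔJ).
(b)–(c): forbidden (parity, ΔS, ΔJ).
Allowed pairs: 0 of 3.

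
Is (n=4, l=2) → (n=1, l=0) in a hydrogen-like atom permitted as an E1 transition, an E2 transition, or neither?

Δl = 0 − 2 = -2; l_i + l_f = 2.
E1 (Δl = ±1): not satisfied.
E2 (Δl = 0,±2, l_i+l_f ≥ 2): satisfied.

E2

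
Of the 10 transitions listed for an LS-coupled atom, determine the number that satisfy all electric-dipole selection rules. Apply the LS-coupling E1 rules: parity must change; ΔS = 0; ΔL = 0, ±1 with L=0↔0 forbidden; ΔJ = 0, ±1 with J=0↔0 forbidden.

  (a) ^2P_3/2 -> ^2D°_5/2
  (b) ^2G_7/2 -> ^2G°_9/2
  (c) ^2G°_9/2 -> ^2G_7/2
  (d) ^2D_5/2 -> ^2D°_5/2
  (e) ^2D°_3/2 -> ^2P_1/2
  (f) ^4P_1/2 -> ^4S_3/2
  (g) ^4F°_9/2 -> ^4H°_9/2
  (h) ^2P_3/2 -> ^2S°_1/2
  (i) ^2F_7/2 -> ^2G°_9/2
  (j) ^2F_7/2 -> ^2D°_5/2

8

(a) allowed
(b) allowed
(c) allowed
(d) allowed
(e) allowed
(f) forbidden (parity fails)
(g) forbidden (parity, ΔL fail)
(h) allowed
(i) allowed
(j) allowed
Total allowed: 8 of 10.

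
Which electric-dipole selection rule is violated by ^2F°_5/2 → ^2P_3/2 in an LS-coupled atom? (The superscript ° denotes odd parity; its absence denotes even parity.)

Parity must change: odd → even — ✓.
ΔS = 0: S: 1/2 → 1/2 — ✓.
ΔL = 0, ±1 (not L=0↔0): L: 3 → 1, ΔL = -2 — ✗.
ΔJ = 0, ±1 (not J=0↔0): J: 5/2 → 3/2, ΔJ = -1 — ✓.

the ΔL = 0, ±1 rule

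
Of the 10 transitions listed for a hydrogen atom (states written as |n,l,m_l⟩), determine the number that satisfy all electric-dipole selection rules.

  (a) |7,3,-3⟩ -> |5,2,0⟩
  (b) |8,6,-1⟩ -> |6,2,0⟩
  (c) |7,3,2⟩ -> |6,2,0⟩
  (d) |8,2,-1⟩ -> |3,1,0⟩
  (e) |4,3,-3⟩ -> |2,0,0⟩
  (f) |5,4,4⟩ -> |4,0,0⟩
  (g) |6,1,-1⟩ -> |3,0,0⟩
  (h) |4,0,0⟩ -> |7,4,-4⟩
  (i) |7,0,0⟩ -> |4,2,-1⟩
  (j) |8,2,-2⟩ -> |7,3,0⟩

(a) forbidden — Δm_l = +3 (E1 requires Δm_l = 0, ±1)
(b) forbidden — Δl = -4 (E1 requires Δl = ±1)
(c) forbidden — Δm_l = -2 (E1 requires Δm_l = 0, ±1)
(d) allowed
(e) forbidden — Δl = -3 (E1 requires Δl = ±1); Δm_l = +3 (E1 requires Δm_l = 0, ±1)
(f) forbidden — Δl = -4 (E1 requires Δl = ±1); Δm_l = -4 (E1 requires Δm_l = 0, ±1)
(g) allowed
(h) forbidden — Δl = +4 (E1 requires Δl = ±1); Δm_l = -4 (E1 requires Δm_l = 0, ±1)
(i) forbidden — Δl = +2 (E1 requires Δl = ±1)
(j) forbidden — Δm_l = +2 (E1 requires Δm_l = 0, ±1)
Total allowed: 2 of 10.

2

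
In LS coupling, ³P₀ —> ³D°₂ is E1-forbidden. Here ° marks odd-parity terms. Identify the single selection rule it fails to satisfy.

Parity must change: even → odd — ✓.
ΔJ = 0, ±1 (not J=0↔0): J: 0 → 2, ΔJ = +2 — ✗.
ΔL = 0, ±1 (not L=0↔0): L: 1 → 2, ΔL = +1 — ✓.
ΔS = 0: S: 1 → 1 — ✓.

the ΔJ = 0, ±1 rule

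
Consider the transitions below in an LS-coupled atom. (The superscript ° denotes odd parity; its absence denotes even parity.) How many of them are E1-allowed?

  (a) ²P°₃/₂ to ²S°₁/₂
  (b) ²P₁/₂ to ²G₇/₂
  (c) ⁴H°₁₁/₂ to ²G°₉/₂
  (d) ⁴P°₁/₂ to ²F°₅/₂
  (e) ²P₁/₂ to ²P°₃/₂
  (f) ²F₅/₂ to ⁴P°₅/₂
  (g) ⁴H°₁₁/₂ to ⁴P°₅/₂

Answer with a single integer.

1

(a) forbidden (parity fails)
(b) forbidden (parity, ΔL, ΔJ fail)
(c) forbidden (parity, ΔS fail)
(d) forbidden (parity, ΔS, ΔL, ΔJ fail)
(e) allowed
(f) forbidden (ΔS, ΔL fail)
(g) forbidden (parity, ΔL, ΔJ fail)
Total allowed: 1 of 7.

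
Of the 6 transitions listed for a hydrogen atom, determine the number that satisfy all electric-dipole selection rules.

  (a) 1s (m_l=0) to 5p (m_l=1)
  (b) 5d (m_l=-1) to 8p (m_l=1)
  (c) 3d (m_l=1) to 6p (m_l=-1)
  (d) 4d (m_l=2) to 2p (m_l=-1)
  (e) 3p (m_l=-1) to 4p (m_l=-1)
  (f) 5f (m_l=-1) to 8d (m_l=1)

(a) allowed
(b) forbidden — Δm_l = +2 (E1 requires Δm_l = 0, ±1)
(c) forbidden — Δm_l = -2 (E1 requires Δm_l = 0, ±1)
(d) forbidden — Δm_l = -3 (E1 requires Δm_l = 0, ±1)
(e) forbidden — Δl = +0 (E1 requires Δl = ±1)
(f) forbidden — Δm_l = +2 (E1 requires Δm_l = 0, ±1)
Total allowed: 1 of 6.

1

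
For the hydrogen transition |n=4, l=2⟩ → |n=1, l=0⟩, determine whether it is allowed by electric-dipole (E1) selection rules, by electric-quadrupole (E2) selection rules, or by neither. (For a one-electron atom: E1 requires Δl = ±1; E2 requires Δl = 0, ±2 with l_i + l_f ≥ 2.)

E2

Δl = 0 − 2 = -2; l_i + l_f = 2.
E1 (Δl = ±1): not satisfied.
E2 (Δl = 0,±2, l_i+l_f ≥ 2): satisfied.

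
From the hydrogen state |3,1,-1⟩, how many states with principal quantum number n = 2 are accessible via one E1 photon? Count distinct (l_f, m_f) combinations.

E1 requires Δl = ±1, so l_f ∈ {0, 2}; with 0 ≤ l_f ≤ n_f−1 = 1, the allowed l_f values are {0}.
For l_f = 0: m_f ∈ {m_i−1, m_i, m_i+1} ∩ [−0, 0] = {0} → 1 state.
Total: 1.

1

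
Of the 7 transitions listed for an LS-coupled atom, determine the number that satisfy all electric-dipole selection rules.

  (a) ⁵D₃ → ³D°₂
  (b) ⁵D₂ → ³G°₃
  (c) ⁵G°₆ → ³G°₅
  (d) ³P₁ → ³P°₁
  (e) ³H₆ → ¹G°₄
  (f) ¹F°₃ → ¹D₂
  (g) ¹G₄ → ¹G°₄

3

(a) forbidden (ΔS fails)
(b) forbidden (ΔS, ΔL fail)
(c) forbidden (parity, ΔS fail)
(d) allowed
(e) forbidden (ΔS, ΔJ fail)
(f) allowed
(g) allowed
Total allowed: 3 of 7.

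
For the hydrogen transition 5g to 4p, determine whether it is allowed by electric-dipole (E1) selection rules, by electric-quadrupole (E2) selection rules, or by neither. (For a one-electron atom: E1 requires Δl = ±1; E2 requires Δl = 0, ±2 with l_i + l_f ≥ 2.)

neither

Δl = 1 − 4 = -3; l_i + l_f = 5.
E1 (Δl = ±1): not satisfied.
E2 (Δl = 0,±2, l_i+l_f ≥ 2): not satisfied.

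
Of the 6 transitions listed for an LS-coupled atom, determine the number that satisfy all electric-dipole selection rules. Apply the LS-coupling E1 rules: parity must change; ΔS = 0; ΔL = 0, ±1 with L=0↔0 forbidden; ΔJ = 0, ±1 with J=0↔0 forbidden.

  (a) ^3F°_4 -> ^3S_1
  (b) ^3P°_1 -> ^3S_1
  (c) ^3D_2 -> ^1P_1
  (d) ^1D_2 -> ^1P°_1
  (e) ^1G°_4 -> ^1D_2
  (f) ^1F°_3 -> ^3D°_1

(a) forbidden (ΔL, ΔJ fail)
(b) allowed
(c) forbidden (parity, ΔS fail)
(d) allowed
(e) forbidden (ΔL, ΔJ fail)
(f) forbidden (parity, ΔS, ΔJ fail)
Total allowed: 2 of 6.

2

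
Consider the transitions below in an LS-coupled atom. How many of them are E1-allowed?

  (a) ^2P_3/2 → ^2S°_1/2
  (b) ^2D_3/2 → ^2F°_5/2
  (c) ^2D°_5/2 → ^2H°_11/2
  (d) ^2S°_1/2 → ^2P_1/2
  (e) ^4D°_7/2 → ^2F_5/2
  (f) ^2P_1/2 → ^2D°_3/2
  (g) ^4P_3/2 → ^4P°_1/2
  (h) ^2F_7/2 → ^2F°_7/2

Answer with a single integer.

6

(a) allowed
(b) allowed
(c) forbidden (parity, ΔL, ΔJ fail)
(d) allowed
(e) forbidden (ΔS fails)
(f) allowed
(g) allowed
(h) allowed
Total allowed: 6 of 8.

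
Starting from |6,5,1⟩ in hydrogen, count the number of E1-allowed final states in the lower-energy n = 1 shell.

E1 requires l_f ∈ {4, 6}, but neither lies in [0, 0], so no final state is reachable.
Total: 0.

0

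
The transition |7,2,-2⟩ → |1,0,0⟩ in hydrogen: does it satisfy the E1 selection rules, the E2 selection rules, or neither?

E2

Δl = 0 − 2 = -2; l_i + l_f = 2.
Δm_l = +2.
E1 (Δl = ±1, |Δm_l| ≤ 1): not satisfied.
E2 (Δl = 0,±2, l_i+l_f ≥ 2, |Δm_l| ≤ 2): satisfied.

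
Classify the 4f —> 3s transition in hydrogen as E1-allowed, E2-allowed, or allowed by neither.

Δl = 0 − 3 = -3; l_i + l_f = 3.
E1 (Δl = ±1): not satisfied.
E2 (Δl = 0,±2, l_i+l_f ≥ 2): not satisfied.

neither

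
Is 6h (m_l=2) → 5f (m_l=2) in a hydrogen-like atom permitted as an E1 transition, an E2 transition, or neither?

E2

Δl = 3 − 5 = -2; l_i + l_f = 8.
Δm_l = +0.
E1 (Δl = ±1, |Δm_l| ≤ 1): not satisfied.
E2 (Δl = 0,±2, l_i+l_f ≥ 2, |Δm_l| ≤ 2): satisfied.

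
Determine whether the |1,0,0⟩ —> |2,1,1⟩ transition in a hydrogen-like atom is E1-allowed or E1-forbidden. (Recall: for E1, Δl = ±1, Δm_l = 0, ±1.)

allowed

l: 0 → 1 (Δl = +1). Δl = ±1 ok.
m_l: 0 → 1 (Δm_l = +1). |Δm_l| ≤ 1 ok.
All E1 selection rules are satisfied.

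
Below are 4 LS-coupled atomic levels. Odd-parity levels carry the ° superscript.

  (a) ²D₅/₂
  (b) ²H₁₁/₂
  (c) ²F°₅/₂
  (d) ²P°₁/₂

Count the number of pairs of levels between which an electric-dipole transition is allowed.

(a)–(b): forbidden (parity, ΔL, ΔJ).
(a)–(c): allowed.
(a)–(d): forbidden (ΔJ).
(b)–(c): forbidden (ΔL, ΔJ).
(b)–(d): forbidden (ΔL, ΔJ).
(c)–(d): forbidden (parity, ΔL, ΔJ).
Allowed pairs: 1 of 6.

1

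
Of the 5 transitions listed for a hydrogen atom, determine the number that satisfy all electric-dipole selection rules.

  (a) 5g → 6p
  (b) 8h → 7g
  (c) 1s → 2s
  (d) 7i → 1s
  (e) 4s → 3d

1

(a) forbidden — Δl = -3 (E1 requires Δl = ±1)
(b) allowed
(c) forbidden — Δl = +0 (E1 requires Δl = ±1)
(d) forbidden — Δl = -6 (E1 requires Δl = ±1)
(e) forbidden — Δl = +2 (E1 requires Δl = ±1)
Total allowed: 1 of 5.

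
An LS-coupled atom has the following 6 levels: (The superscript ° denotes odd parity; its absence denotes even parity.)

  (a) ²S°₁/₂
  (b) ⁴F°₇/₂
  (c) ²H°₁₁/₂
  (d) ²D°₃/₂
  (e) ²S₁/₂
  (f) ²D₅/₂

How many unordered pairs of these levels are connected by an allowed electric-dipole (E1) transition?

(a)–(b): forbidden (parity, ΔS, ΔL, ΔJ).
(a)–(c): forbidden (parity, ΔL, ΔJ).
(a)–(d): forbidden (parity, ΔL).
(a)–(e): forbidden (ΔL).
(a)–(f): forbidden (ΔL, ΔJ).
(b)–(c): forbidden (parity, ΔS, ΔL, ΔJ).
(b)–(d): forbidden (parity, ΔS, ΔJ).
(b)–(e): forbidden (ΔS, ΔL, ΔJ).
(b)–(f): forbidden (ΔS).
(c)–(d): forbidden (parity, ΔL, ΔJ).
(c)–(e): forbidden (ΔL, ΔJ).
(c)–(f): forbidden (ΔL, ΔJ).
(d)–(e): forbidden (ΔL).
(d)–(f): allowed.
(e)–(f): forbidden (parity, ΔL, ΔJ).
Allowed pairs: 1 of 15.

1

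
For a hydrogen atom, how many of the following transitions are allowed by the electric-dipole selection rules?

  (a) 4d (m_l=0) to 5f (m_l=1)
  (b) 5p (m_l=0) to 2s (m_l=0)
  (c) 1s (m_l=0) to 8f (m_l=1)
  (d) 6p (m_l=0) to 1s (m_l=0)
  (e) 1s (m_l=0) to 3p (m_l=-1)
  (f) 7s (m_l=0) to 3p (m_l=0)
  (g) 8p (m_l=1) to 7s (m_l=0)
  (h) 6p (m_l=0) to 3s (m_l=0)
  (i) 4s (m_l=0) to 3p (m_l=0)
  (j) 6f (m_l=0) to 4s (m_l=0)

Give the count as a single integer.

8

(a) allowed
(b) allowed
(c) forbidden — Δl = +3 (E1 requires Δl = ±1)
(d) allowed
(e) allowed
(f) allowed
(g) allowed
(h) allowed
(i) allowed
(j) forbidden — Δl = -3 (E1 requires Δl = ±1)
Total allowed: 8 of 10.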